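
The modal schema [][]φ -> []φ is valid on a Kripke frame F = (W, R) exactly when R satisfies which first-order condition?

density

Suppose □□φ→□φ is valid. Take Rxy and set V(φ)={w : xR²w}. Then □□φ at x, so □φ at x, so φ at y, i.e. ∃z(Rxz∧Rzy).
Conversely, any frame satisfying forall x forall y (Rxy -> exists z (Rxz & Rzy)) validates the schema.
So the correspondent is density.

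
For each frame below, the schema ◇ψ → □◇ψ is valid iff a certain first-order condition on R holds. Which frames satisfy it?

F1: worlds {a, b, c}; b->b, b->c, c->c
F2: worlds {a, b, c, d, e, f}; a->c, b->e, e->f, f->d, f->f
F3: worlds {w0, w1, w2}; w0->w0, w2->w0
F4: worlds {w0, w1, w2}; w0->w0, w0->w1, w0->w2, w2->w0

The schema corresponds to the Euclidean property: ∀x ∀y ∀z (Rxy ∧ Rxz → Ryz).
F1: fails — Rbc and Rbb but not Rcb.
F2: fails — Rac and Rac but not Rcc.
F3: ✓.
F4: fails — Rw0w1 and Rw0w1 but not Rw1w1.

F3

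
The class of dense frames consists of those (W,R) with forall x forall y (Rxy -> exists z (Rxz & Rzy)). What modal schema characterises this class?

A defining formula is □□p → □p (the C4 axiom).
Suppose □□p→□p is valid. Take Rxy and set V(p)={w : xR²w}. Then □□p at x, so □p at x, so p at y, i.e. ∃z(Rxz∧Rzy).

□□p → □p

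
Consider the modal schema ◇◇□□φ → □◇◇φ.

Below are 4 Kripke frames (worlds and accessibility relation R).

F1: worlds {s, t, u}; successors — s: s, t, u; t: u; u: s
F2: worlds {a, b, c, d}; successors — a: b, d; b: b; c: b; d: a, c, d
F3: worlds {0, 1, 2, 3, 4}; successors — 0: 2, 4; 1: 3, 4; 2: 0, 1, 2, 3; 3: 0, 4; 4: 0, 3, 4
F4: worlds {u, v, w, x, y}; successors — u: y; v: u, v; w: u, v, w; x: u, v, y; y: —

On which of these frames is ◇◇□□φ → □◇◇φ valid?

Frame correspondent (Sahlqvist): ∀x ∀y ∀z ((xR²y ∧ xRz) → ∃w (yR²w ∧ zR²w)) — i.e. a generalized confluence (Geach) condition.
F1: satisfies the condition.
F2: satisfies the condition.
F3: satisfies the condition.
F4: fails — vR²u, vRu but no t with uR²t and uR²t.
Valid on: F1, F2, F3.

F1, F2, F3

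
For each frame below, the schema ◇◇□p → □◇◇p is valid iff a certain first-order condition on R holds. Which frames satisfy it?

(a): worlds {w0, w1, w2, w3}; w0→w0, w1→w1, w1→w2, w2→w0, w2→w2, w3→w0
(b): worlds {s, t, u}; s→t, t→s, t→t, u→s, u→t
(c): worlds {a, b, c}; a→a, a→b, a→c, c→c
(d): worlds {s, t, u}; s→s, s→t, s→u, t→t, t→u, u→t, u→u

(a), (b), (d)

Frame correspondent (Sahlqvist): ∀x ∀y ∀z ((xR²y ∧ xRz) → ∃w (yRw ∧ zR²w)) — i.e. a generalized confluence (Geach) condition.
(a): ✓.
(b): ✓.
(c): fails — aR²a, aRb but no w with aRw and bR²w.
(d): ✓.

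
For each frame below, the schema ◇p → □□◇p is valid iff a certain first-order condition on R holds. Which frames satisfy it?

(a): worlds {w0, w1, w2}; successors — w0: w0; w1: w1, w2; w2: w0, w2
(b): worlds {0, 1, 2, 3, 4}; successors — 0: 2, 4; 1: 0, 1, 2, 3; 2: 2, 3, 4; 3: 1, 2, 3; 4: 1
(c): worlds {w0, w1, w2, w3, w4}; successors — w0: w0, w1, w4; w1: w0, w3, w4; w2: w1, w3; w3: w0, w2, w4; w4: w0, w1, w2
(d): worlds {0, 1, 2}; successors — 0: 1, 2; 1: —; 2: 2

none

This is the axiom for a generalized confluence (Geach) condition; its first-order frame correspondent is ∀x ∀y ∀z ((xRy ∧ xR²z) → ∃w (y = w ∧ zRw)).
(a): fails — w1Rw1, w1R²w0 but no w with w1=w and w0Rw.
(b): fails — 0R2, 0R²4 but no w with 2=w and 4Rw.
(c): fails — w0Rw0, w0R²w2 but no w with w0=w and w2Rw.
(d): fails — 0R1, 0R²2 but no w with 1=w and 2Rw.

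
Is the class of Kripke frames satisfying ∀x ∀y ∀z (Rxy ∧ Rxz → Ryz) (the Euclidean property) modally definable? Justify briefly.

Yes: it is the Euclidean property, defined by the 5 schema ◇r → □◇r.
Suppose ◇r→□◇r is valid. Take Rxy, Rxz and set V(r)={y}. Then ◇r at x, so □◇r at x, so ◇r at z, so some w with Rzw has r; w=y, i.e. Rzy. By symmetry of the argument, Ryz.

Yes — defined by ◇r → □◇r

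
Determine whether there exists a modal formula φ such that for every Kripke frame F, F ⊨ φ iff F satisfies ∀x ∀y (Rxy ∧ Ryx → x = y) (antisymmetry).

No — not modally definable

Modal frame validity is preserved under surjective bounded morphisms.
The 4-cycle (worlds s,t,u,v with s→t→u→v→s) is antisymmetric. Sending even-indexed worlds to • and odd-indexed worlds to ∘ is a surjective bounded morphism onto the two-world frame with •↔∘, which is not antisymmetric.
So the class is not modally definable.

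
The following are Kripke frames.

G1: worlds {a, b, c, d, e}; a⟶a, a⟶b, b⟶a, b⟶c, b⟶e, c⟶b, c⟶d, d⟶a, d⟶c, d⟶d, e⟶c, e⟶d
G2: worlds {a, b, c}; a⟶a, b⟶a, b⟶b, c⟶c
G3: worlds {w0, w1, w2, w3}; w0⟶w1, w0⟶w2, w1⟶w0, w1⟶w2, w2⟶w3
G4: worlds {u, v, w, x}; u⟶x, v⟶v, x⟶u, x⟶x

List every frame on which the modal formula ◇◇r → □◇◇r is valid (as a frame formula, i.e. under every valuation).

G4

This is the axiom for a generalized confluence (Geach) condition; its first-order frame correspondent is ∀x ∀y ∀z ((xR²y ∧ xRz) → ∃w (y = w ∧ zR²w)).
G1: fails — aR²e, aRb but no w with e=w and bR²w.
G2: fails — bR²b, bRa but no w with b=w and aR²w.
G3: fails — w0R²w0, w0Rw1 but no w with w0=w and w1R²w.
G4: holds.
Valid on: G4.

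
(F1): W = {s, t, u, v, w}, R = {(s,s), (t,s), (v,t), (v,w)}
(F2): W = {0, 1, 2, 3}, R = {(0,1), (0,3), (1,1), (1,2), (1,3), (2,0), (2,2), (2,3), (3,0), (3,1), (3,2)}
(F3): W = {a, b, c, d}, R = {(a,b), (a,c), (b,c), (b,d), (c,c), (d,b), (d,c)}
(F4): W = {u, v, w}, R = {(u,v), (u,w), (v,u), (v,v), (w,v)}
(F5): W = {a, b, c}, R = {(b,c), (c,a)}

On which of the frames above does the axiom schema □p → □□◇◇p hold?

(F2), (F3), (F4)

This is the axiom for a generalized confluence (Geach) condition; its first-order frame correspondent is ∀x ∀z (xR²z → ∃w (xRw ∧ zR²w)).
(F1): fails — vR²s but no w* with vRw* and sR²w*.
(F2): satisfies the condition.
(F3): satisfies the condition.
(F4): satisfies the condition.
(F5): fails — bR²a but no w with bRw and aR²w.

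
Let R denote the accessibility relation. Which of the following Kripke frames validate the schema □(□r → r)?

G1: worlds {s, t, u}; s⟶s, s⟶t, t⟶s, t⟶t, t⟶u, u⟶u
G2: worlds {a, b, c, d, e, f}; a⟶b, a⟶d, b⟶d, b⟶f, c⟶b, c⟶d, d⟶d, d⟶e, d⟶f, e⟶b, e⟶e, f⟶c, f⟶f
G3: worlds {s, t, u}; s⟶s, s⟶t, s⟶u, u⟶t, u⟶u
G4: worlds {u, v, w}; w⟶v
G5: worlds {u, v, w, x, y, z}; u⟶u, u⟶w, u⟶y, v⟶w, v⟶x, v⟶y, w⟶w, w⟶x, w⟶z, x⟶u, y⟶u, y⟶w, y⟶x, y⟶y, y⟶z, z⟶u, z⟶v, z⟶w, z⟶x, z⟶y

The schema corresponds to shift-reflexivity: ∀x ∀y (Rxy → Ryy).
G1: satisfies the condition.
G2: fails — Reb but not Rbb.
G3: fails — Rut but not Rtt.
G4: fails — Rwv but not Rvv.
G5: fails — Ryx but not Rxx.

G1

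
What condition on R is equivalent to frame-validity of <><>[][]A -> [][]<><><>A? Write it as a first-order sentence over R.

forall x forall y forall z ((x R^2 y & x R^2 z) -> exists w (y R^2 w & z R^3 w))

This is a Sahlqvist (Geach-type) schema ◇^2□^2A → □^2◇^3A.
First-order correspondent: forall x forall y forall z ((x R^2 y & x R^2 z) -> exists w (y R^2 w & z R^3 w)).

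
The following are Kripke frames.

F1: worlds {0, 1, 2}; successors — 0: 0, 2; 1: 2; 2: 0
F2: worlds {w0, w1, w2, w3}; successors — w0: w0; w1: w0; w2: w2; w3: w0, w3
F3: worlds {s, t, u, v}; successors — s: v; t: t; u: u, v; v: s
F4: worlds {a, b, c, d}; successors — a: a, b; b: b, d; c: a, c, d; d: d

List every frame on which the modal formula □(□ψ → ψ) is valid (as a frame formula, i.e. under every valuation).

F2, F4

This is the axiom for shift-reflexivity; its first-order frame correspondent is ∀x ∀y (Rxy → Ryy).
F1: fails — R12 but not R22.
F2: satisfies the condition.
F3: fails — Ruv but not Rvv.
F4: satisfies the condition.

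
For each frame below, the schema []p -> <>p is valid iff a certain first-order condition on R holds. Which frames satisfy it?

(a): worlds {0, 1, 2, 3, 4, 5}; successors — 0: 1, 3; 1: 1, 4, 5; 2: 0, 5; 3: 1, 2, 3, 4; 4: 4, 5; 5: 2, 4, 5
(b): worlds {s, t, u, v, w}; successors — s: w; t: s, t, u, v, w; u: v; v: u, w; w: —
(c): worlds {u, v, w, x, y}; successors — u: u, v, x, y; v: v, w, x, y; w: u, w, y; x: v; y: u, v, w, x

(a), (c)

The schema corresponds to seriality: forall x exists y Rxy.
(a): satisfies the condition.
(b): fails — world w has no successor.
(c): satisfies the condition.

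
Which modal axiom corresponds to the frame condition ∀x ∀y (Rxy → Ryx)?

A defining formula is ψ → □◇ψ (the B axiom).
Suppose ψ→□◇ψ is valid. Take Rxy and set V(ψ)={x}. Then ψ at x, so □◇ψ at x, so ◇ψ at y, so some z with Ryz has ψ; z=x, i.e. Ryx.

ψ → □◇ψ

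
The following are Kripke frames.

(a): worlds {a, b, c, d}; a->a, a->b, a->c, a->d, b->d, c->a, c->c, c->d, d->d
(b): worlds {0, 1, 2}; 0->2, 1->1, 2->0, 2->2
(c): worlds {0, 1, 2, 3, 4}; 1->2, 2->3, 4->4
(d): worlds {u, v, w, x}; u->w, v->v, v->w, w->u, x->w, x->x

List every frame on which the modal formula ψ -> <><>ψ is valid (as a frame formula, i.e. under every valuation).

The schema corresponds to a generalized confluence (Geach) condition: forall x exists w (x = w & x R^2 w).
(a): fails — at b but no w with b=w and bR²w.
(b): holds.
(c): fails — at 0 but no w with 0=w and 0R²w.
(d): holds.

(b), (d)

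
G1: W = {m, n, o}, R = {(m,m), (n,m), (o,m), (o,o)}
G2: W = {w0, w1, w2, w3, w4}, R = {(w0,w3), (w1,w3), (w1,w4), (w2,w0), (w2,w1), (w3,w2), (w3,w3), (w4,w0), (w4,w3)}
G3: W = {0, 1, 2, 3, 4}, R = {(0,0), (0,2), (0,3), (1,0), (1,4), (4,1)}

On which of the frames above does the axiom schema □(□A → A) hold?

G1

The schema corresponds to shift-reflexivity: ∀x ∀y (Rxy → Ryy).
G1: condition met.
G2: fails — Rw3w2 but not Rw2w2.
G3: fails — R02 but not R22.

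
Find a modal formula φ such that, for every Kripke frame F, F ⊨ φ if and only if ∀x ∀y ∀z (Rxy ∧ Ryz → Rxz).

A defining formula is □s → □□s (the 4 axiom).
Suppose □s→□□s is valid. Take Rxy, Ryz and set V(s)={w : Rxw}. Then □s at x, so □□s at x, so □s at y, so s at z, i.e. Rxz.

□s → □□s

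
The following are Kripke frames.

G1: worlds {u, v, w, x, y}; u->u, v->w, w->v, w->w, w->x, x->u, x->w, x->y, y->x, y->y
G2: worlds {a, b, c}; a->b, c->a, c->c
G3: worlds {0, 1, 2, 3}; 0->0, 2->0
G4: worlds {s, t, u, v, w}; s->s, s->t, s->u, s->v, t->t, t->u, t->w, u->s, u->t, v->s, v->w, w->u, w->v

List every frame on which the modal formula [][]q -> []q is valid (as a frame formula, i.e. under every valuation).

G1, G3

The schema corresponds to density: forall x forall y (Rxy -> exists z (Rxz & Rzy)).
G1: satisfies the condition.
G2: fails — Rab but no z with Raz and Rzb.
G3: satisfies the condition.
G4: fails — Rwu but no z with Rwz and Rzu.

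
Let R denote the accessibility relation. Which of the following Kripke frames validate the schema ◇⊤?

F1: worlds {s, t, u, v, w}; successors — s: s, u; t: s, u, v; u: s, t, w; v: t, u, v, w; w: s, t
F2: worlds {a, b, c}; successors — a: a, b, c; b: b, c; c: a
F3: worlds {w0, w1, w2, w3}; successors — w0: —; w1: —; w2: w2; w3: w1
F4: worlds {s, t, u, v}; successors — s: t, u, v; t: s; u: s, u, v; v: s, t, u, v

Frame correspondent (Sahlqvist): ∀x ∃y Rxy — i.e. seriality.
F1: condition met.
F2: condition met.
F3: fails — world w0 has no successor.
F4: condition met.

F1, F2, F4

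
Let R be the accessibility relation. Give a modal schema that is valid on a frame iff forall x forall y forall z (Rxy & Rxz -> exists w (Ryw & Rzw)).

◇□p → □◇p

This is convergence; the standard corresponding axiom is .2: ◇□p → □◇p.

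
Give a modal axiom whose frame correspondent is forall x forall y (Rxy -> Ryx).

A defining formula is r → □◇r (the B axiom).
Suppose r→□◇r is valid. Take Rxy and set V(r)={x}. Then r at x, so □◇r at x, so ◇r at y, so some z with Ryz has r; z=x, i.e. Ryx.

r → □◇r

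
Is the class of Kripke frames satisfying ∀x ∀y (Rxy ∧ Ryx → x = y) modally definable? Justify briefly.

No

If a class were modally definable it would be closed under surjective bounded morphisms (Goldblatt–Thomason).
The 4-cycle (worlds 0,1,2,3 with 0→1→2→3→0) is antisymmetric. Sending even-indexed worlds to a and odd-indexed worlds to b is a surjective bounded morphism onto the two-world frame with a↔b, which is not antisymmetric.
So no modal formula (or set of formulas) defines exactly the antisymmetric frames.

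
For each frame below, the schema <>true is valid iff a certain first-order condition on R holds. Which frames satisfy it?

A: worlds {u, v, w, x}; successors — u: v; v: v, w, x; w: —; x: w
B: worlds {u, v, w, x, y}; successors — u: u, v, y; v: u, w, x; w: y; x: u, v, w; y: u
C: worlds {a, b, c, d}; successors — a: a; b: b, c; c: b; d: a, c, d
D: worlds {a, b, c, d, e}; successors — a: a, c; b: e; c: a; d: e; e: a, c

The schema corresponds to seriality: forall x exists y Rxy.
A: fails — world w has no successor.
B: holds.
C: holds.
D: holds.
Valid on: B, C, D.

B, C, D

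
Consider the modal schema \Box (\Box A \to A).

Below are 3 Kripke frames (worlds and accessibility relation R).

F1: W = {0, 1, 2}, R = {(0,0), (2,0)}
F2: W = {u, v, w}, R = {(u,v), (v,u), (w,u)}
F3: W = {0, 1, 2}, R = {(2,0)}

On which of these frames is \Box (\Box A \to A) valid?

F1

This is the axiom for shift-reflexivity; its first-order frame correspondent is \forall x \forall y (Rxy \to Ryy).
F1: condition met.
F2: fails — Ruv but not Rvv.
F3: fails — R20 but not R00.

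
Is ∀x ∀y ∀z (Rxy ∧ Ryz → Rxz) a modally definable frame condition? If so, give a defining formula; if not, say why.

This is a Sahlqvist condition; the 4 axiom □r → □□r defines it.

Yes — defined by □r → □□r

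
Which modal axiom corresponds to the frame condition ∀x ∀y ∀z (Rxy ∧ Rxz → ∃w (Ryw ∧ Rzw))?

◇□ψ → □◇ψ

This is convergence; the standard corresponding axiom is .2: ◇□ψ → □◇ψ.
Suppose ◇□ψ→□◇ψ is valid. Take Rxy, Rxz and set V(ψ)={w : Ryw}. Then □ψ at y so ◇□ψ at x, so □◇ψ at x, so ◇ψ at z, giving w with Rzw and Ryw.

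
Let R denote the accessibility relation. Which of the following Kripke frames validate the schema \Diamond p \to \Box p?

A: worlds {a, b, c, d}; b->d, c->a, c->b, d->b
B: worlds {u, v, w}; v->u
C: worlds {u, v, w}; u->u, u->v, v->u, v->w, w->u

Frame correspondent (Sahlqvist): \forall x \forall y \forall z (Rxy \wedge Rxz \to y = z) — i.e. partial functionality.
A: fails — c sees both a and b.
B: holds.
C: fails — u sees both u and v.

B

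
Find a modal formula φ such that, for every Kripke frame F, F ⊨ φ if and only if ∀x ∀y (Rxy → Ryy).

□(□p → p)

This is shift-reflexivity; the standard corresponding axiom is T□: □(□p → p).
Suppose □(□p→p) is valid. Take Rxy and set V(p)={w : Ryw}. Then at y, □p holds; since □(□p→p) at x, □p→p at y, so p at y, i.e. Ryy.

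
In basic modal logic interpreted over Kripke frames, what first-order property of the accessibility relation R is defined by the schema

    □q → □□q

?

transitivity

This schema is the 4 axiom.
It corresponds to transitivity: ∀x ∀y ∀z (Rxy ∧ Ryz → Rxz).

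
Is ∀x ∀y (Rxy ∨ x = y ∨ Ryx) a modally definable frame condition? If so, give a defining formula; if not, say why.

Modal frame validity is preserved under disjoint unions.
Take 4 disjoint single-world reflexive frames: each is trivially connected, but their disjoint union has 4 worlds with no edge between distinct components, so it is not connected.
So no modal formula (or set of formulas) defines exactly the connected frames.

No — not modally definable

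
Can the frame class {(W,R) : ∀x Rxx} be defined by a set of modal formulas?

Yes: it is reflexivity, defined by the T schema □r → r.
Suppose □r→r is valid. At any x set V(r)={w : Rxw}. Then □r holds at x, so r holds at x, i.e. Rxx.

Definable; □r → r defines it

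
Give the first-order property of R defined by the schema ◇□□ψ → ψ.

∀x ∀y (xRy → ∃w (yR²w ∧ x = w))

This is a Sahlqvist (Geach-type) schema ◇^1□^2ψ → □^0◇^0ψ.
Minimal-valuation argument: fix x; take any y with xR^1y and any z with xR^0z. Set V(ψ) to the set of worlds R-reachable from y in exactly 2 steps. Then □^2ψ holds at y, so the antecedent holds at x; validity forces ◇^0ψ at z, giving a w with zR^0w and yR^2w.
First-order correspondent: ∀x ∀y (xRy → ∃w (yR²w ∧ x = w)).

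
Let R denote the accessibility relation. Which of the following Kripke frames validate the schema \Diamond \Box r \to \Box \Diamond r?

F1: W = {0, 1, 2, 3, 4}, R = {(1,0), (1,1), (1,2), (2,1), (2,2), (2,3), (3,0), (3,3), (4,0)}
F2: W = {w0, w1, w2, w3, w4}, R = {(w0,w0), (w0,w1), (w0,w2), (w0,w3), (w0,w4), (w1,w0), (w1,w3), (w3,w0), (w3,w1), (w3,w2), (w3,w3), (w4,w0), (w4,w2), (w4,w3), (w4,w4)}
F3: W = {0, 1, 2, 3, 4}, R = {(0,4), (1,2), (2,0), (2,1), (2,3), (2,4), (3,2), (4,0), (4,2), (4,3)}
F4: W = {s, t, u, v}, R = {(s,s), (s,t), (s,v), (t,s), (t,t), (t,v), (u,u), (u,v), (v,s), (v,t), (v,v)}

F4

Frame correspondent (Sahlqvist): \forall x \forall y \forall z (Rxy \wedge Rxz \to \exists w (Ryw \wedge Rzw)) — i.e. convergence.
F1: fails — R10 and R10 but 0 and 0 have no common successor.
F2: fails — Rw0w4 and Rw0w2 but w4 and w2 have no common successor.
F3: fails — R23 and R20 but 3 and 0 have no common successor.
F4: satisfies the condition.
Valid on: F4.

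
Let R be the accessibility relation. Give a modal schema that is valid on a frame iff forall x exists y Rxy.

The condition is seriality. The D schema □p → ◇p defines it.
Suppose □p→◇p is valid. At any x set V(p)=W. Then □p at x, so ◇p at x, so x has a successor.

□p → ◇p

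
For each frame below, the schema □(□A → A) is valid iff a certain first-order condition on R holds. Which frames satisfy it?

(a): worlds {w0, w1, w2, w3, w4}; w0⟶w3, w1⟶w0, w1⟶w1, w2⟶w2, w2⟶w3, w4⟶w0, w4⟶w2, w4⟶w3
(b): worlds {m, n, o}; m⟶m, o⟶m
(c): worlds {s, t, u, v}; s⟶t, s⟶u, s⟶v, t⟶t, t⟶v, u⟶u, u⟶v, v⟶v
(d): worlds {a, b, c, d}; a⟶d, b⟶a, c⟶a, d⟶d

The schema corresponds to shift-reflexivity: ∀x ∀y (Rxy → Ryy).
(a): fails — Rw1w0 but not Rw0w0.
(b): condition met.
(c): condition met.
(d): fails — Rca but not Raa.
Valid on: (b), (c).

(b), (c)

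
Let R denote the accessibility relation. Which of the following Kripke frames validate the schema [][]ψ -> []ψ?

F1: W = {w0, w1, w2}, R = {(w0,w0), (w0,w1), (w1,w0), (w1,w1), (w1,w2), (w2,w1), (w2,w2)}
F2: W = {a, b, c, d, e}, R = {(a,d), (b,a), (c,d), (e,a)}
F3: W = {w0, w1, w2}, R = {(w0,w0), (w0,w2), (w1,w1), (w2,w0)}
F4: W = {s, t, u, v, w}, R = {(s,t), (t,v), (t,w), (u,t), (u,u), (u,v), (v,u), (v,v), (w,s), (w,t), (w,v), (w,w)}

The schema corresponds to density: forall x forall y (Rxy -> exists z (Rxz & Rzy)).
F1: ✓.
F2: fails — Rea but no z with Rez and Rza.
F3: ✓.
F4: fails — Rst but no z with Rsz and Rzt.
Valid on: F1, F3.

F1, F3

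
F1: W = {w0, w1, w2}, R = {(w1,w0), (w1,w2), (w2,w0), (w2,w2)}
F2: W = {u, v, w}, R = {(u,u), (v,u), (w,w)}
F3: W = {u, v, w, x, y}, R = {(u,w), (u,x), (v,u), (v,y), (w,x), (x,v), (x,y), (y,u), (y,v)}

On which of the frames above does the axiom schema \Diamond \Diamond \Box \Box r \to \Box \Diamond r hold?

Frame correspondent (Sahlqvist): \forall x \forall y \forall z ((x R^2 y \wedge xRz) \to \exists w (y R^2 w \wedge zRw)) — i.e. a generalized confluence (Geach) condition.
F1: fails — w1R²w0, w1Rw0 but no w with w0R²w and w0Rw.
F2: ✓.
F3: fails — uR²x, uRw but no t with xR²t and wRt.
Valid on: F2.

F2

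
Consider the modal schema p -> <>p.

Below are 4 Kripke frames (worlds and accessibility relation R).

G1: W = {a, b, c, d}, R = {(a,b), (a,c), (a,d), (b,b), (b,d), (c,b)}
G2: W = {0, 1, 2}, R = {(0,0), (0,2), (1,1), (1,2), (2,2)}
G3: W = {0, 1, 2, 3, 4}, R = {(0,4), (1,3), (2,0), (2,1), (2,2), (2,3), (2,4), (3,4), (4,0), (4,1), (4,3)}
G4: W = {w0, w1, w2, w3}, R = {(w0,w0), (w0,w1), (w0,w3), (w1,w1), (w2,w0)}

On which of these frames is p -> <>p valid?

G2

Frame correspondent (Sahlqvist): forall x exists w (x = w & xRw) — i.e. a generalized confluence (Geach) condition.
G1: fails — at a but no w with a=w and aRw.
G2: holds.
G3: fails — at 0 but no w with 0=w and 0Rw.
G4: fails — at w2 but no w with w2=w and w2Rw.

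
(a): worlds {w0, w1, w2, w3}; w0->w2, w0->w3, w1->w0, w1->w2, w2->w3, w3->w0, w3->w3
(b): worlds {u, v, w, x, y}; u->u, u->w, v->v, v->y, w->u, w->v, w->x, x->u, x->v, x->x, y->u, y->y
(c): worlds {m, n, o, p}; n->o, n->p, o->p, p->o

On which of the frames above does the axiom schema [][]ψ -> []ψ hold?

Frame correspondent (Sahlqvist): forall x forall y (Rxy -> exists z (Rxz & Rzy)) — i.e. density.
(a): fails — Rw1w0 but no z with Rw1z and Rzw0.
(b): condition met.
(c): fails — Rop but no z with Roz and Rzp.

(b)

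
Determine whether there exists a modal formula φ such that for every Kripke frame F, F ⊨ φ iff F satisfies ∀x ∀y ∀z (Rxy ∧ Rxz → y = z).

Yes, by ◇r → □r

Yes: it is partial functionality, defined by the CD schema ◇r → □r.
Suppose ◇r→□r is valid. Take Rxy, Rxz and set V(r)={y}. Then ◇r at x, so □r at x, so r at z, i.e. z=y.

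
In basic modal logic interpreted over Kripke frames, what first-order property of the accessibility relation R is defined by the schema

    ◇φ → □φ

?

Partial functionality

Suppose ◇φ→□φ is valid. Take Rxy, Rxz and set V(φ)={y}. Then ◇φ at x, so □φ at x, so φ at z, i.e. z=y.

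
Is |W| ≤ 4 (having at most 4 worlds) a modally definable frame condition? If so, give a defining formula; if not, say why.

Any modally definable frame class is closed under disjoint unions.
Any modal formula valid on each of 5 disjoint one-world frames is valid on their disjoint union (validity is preserved under disjoint unions). Each one-world frame has |W|=1≤4, but the union has |W|=5.
Hence having at most 4 worlds is not modally definable.

No — not modally definable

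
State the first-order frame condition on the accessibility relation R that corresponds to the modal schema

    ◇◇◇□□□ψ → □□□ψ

∀x ∀y ∀z ((xR³y ∧ xR³z) → ∃w (yR³w ∧ z = w))

This is a Sahlqvist (Geach-type) schema ◇^3□^3ψ → □^3◇^0ψ.
First-order correspondent: ∀x ∀y ∀z ((xR³y ∧ xR³z) → ∃w (yR³w ∧ z = w)).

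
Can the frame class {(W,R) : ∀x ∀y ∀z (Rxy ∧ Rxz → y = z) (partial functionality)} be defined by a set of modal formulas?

This is a Sahlqvist condition; the CD axiom ◇q → □q defines it.
Suppose ◇q→□q is valid. Take Rxy, Rxz and set V(q)={y}. Then ◇q at x, so □q at x, so q at z, i.e. z=y.

Yes, by ◇q → □q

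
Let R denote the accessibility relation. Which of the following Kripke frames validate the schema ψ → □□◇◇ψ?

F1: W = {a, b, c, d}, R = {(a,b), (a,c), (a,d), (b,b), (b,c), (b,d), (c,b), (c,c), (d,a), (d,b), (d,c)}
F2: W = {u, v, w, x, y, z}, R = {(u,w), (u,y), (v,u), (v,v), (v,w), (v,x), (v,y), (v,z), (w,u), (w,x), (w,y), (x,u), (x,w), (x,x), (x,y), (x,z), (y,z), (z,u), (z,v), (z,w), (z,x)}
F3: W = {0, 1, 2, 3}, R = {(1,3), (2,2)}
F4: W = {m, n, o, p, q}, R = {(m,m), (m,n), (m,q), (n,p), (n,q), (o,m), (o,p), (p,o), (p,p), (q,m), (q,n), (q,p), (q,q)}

F3

This is the axiom for a generalized confluence (Geach) condition; its first-order frame correspondent is ∀x ∀z (xR²z → ∃w (x = w ∧ zR²w)).
F1: fails — aR²c but no w with a=w and cR²w.
F2: fails — vR²u but no t with v=t and uR²t.
F3: satisfies the condition.
F4: fails — nR²p but no w with n=w and pR²w.
Valid on: F3.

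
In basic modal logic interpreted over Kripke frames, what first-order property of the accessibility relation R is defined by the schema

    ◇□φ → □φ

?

This is frame-equivalent to ◇φ → □◇φ (substitute ¬φ for φ and contrapose).
Suppose ◇φ→□◇φ is valid. Take Rxy, Rxz and set V(φ)={y}. Then ◇φ at x, so □◇φ at x, so ◇φ at z, so some w with Rzw has φ; w=y, i.e. Rzy. By symmetry of the argument, Ryz.
The converse is a direct semantic check.
So the correspondent is the Euclidean property.

The Euclidean property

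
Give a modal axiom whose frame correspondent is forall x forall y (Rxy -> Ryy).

□(□ψ → ψ)

A defining formula is □(□ψ → ψ) (the T□ axiom).
Suppose □(□ψ→ψ) is valid. Take Rxy and set V(ψ)={w : Ryw}. Then at y, □ψ holds; since □(□ψ→ψ) at x, □ψ→ψ at y, so ψ at y, i.e. Ryy.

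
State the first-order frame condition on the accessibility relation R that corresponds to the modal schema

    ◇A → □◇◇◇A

∀x ∀y ∀z ((xRy ∧ xRz) → ∃w (y = w ∧ zR³w))

This is a Sahlqvist (Geach-type) schema ◇^1□^0A → □^1◇^3A.
Minimal-valuation argument: fix x; take any y with xR^1y and any z with xR^1z. Set V(A) to the set of worlds R-reachable from y in exactly 0 steps. Then □^0A holds at y, so the antecedent holds at x; validity forces ◇^3A at z, giving a w with zR^3w and yR^0w.
First-order correspondent: ∀x ∀y ∀z ((xRy ∧ xRz) → ∃w (y = w ∧ zR³w)).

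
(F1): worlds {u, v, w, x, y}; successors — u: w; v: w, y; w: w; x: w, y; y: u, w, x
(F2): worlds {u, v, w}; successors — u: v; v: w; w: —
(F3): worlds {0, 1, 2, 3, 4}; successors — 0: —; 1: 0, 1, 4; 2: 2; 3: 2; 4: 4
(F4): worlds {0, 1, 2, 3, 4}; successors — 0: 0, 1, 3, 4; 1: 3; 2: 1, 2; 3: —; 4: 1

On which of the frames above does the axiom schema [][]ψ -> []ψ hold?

The schema corresponds to density: forall x forall y (Rxy -> exists z (Rxz & Rzy)).
(F1): fails — Ryx but no z with Ryz and Rzx.
(F2): fails — Ruv but no z with Ruz and Rzv.
(F3): ✓.
(F4): fails — R13 but no z with R1z and Rz3.
Valid on: (F3).

(F3)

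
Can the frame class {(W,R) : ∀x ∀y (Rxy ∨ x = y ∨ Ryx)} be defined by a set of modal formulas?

If a class were modally definable it would be closed under disjoint unions (Goldblatt–Thomason).
Take 4 disjoint single-world reflexive frames: each is trivially connected, but their disjoint union has 4 worlds with no edge between distinct components, so it is not connected.
So no modal formula (or set of formulas) defines exactly the connected frames.

Not definable by any modal formula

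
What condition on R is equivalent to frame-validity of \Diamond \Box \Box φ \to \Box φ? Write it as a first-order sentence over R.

\forall x \forall y \forall z ((xRy \wedge xRz) \to \exists w (y R^2 w \wedge z = w))

This is a Sahlqvist (Geach-type) schema ◇^1□^2φ → □^1◇^0φ.
First-order correspondent: \forall x \forall y \forall z ((xRy \wedge xRz) \to \exists w (y R^2 w \wedge z = w)).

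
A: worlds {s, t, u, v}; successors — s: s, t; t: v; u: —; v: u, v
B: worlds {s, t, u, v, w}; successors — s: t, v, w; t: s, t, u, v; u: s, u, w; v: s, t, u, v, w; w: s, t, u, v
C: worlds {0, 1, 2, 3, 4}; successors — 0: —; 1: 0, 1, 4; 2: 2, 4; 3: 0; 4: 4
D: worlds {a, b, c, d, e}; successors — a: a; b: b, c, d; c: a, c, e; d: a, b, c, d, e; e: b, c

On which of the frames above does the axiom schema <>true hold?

Frame correspondent (Sahlqvist): forall x exists y Rxy — i.e. seriality.
A: fails — world u has no successor.
B: satisfies the condition.
C: fails — world 0 has no successor.
D: satisfies the condition.

B, D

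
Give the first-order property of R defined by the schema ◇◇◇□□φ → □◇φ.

This is a Sahlqvist (Geach-type) schema ◇^3□^2φ → □^1◇^1φ.
First-order correspondent: ∀x ∀y ∀z ((xR³y ∧ xRz) → ∃w (yR²w ∧ zRw)).

∀x ∀y ∀z ((xR³y ∧ xRz) → ∃w (yR²w ∧ zRw))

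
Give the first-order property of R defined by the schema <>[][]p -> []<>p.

This is a Sahlqvist (Geach-type) schema ◇^1□^2p → □^1◇^1p.
First-order correspondent: forall x forall y forall z ((xRy & xRz) -> exists w (y R^2 w & zRw)).

forall x forall y forall z ((xRy & xRz) -> exists w (y R^2 w & zRw))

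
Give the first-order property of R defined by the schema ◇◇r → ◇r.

This is a Sahlqvist (Geach-type) schema ◇^2□^0r → □^0◇^1r.
Minimal-valuation argument: fix x; take any y with xR^2y and any z with xR^0z. Set V(r) to the set of worlds R-reachable from y in exactly 0 steps. Then □^0r holds at y, so the antecedent holds at x; validity forces ◇^1r at z, giving a w with zR^1w and yR^0w.
First-order correspondent: ∀x ∀y (xR²y → ∃w (y = w ∧ xRw)).

∀x ∀y (xR²y → ∃w (y = w ∧ xRw))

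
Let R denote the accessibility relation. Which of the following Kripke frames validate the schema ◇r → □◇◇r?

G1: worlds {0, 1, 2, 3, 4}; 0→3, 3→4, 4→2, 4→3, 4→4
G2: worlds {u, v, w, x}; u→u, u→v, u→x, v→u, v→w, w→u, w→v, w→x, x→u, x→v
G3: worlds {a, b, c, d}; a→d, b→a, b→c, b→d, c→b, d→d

G2

The schema corresponds to a generalized confluence (Geach) condition: ∀x ∀y ∀z ((xRy ∧ xRz) → ∃w (y = w ∧ zR²w)).
G1: fails — 4R2, 4R2 but no w with 2=w and 2R²w.
G2: holds.
G3: fails — bRa, bRa but no w with a=w and aR²w.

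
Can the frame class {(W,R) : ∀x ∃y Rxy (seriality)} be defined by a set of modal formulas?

Definable; □p → ◇p defines it

The condition is seriality. A defining modal formula is □p → ◇p.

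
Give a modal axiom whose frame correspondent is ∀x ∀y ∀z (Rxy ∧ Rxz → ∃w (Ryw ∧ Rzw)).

◇□q → □◇q

The condition is convergence. The .2 schema ◇□q → □◇q defines it.
Suppose ◇□q→□◇q is valid. Take Rxy, Rxz and set V(q)={w : Ryw}. Then □q at y so ◇□q at x, so □◇q at x, so ◇q at z, giving w with Rzw and Ryw.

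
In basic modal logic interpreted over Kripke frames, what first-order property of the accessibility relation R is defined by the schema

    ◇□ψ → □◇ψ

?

This schema is the .2 axiom.
Its frame correspondent is convergence — ∀x ∀y ∀z (Rxy ∧ Rxz → ∃w (Ryw ∧ Rzw)).

convergence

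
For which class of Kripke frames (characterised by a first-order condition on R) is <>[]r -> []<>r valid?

This schema is the .2 axiom.
It corresponds to convergence: forall x forall y forall z (Rxy & Rxz -> exists w (Ryw & Rzw)).

Convergence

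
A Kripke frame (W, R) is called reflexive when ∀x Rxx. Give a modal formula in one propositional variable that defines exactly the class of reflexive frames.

□s → s

The condition is reflexivity. The T schema □s → s defines it.
Suppose □s→s is valid. At any x set V(s)={w : Rxw}. Then □s holds at x, so s holds at x, i.e. Rxx.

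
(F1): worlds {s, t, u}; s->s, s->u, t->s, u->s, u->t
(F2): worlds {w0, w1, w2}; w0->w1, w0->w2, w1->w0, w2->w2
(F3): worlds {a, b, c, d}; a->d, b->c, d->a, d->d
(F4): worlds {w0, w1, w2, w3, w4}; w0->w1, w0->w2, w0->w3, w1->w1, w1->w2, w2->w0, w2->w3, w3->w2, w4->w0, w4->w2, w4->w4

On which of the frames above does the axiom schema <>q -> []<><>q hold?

none

This is the axiom for a generalized confluence (Geach) condition; its first-order frame correspondent is forall x forall y forall z ((xRy & xRz) -> exists w (y = w & z R^2 w)).
(F1): fails — uRt, uRt but no w with t=w and tR²w.
(F2): fails — w0Rw1, w0Rw2 but no w with w1=w and w2R²w.
(F3): fails — bRc, bRc but no w with c=w and cR²w.
(F4): fails — w0Rw1, w0Rw3 but no w with w1=w and w3R²w.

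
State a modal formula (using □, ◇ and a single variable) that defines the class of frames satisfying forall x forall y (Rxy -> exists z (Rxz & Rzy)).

□□q → □q

The condition is density. The C4 schema □□q → □q defines it.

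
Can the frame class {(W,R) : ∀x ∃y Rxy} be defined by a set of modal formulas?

This is a Sahlqvist condition; the D axiom □r → ◇r defines it.

Definable; □r → ◇r defines it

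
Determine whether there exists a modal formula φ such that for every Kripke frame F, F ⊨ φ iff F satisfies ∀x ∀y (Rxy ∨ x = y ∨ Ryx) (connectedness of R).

If a class were modally definable it would be closed under disjoint unions (Goldblatt–Thomason).
Take 3 disjoint single-world reflexive frames: each is trivially connected, but their disjoint union has 3 worlds with no edge between distinct components, so it is not connected.
Hence connectedness of R is not modally definable.

No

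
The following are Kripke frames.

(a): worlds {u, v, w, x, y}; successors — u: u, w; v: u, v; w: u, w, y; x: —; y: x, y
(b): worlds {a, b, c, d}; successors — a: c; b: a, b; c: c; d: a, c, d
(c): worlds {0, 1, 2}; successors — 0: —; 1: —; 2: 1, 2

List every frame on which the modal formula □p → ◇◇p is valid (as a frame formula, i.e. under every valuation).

(b)

This is the axiom for a generalized confluence (Geach) condition; its first-order frame correspondent is ∀x ∃w (xRw ∧ xR²w).
(a): fails — at x but no t with xRt and xR²t.
(b): satisfies the condition.
(c): fails — at 0 but no w with 0Rw and 0R²w.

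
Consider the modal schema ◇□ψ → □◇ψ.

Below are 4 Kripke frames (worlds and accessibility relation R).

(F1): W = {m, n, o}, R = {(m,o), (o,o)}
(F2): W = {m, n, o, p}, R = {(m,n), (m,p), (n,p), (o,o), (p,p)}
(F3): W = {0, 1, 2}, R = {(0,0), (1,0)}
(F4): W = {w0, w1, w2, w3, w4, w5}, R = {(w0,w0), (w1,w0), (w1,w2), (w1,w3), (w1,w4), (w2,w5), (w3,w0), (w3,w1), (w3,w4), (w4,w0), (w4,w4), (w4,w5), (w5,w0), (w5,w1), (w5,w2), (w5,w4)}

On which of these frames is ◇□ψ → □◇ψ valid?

This is the axiom for convergence; its first-order frame correspondent is ∀x ∀y ∀z (Rxy ∧ Rxz → ∃w (Ryw ∧ Rzw)).
(F1): satisfies the condition.
(F2): satisfies the condition.
(F3): satisfies the condition.
(F4): fails — Rw1w2 and Rw1w0 but w2 and w0 have no common successor.

(F1), (F2), (F3)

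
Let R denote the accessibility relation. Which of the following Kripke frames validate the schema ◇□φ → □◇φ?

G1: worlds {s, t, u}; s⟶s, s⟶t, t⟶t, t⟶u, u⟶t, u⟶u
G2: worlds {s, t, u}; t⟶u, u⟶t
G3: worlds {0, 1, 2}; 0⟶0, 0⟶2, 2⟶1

G1, G2

This is the axiom for convergence; its first-order frame correspondent is ∀x ∀y ∀z (Rxy ∧ Rxz → ∃w (Ryw ∧ Rzw)).
G1: holds.
G2: holds.
G3: fails — R00 and R02 but 0 and 2 have no common successor.
Valid on: G1, G2.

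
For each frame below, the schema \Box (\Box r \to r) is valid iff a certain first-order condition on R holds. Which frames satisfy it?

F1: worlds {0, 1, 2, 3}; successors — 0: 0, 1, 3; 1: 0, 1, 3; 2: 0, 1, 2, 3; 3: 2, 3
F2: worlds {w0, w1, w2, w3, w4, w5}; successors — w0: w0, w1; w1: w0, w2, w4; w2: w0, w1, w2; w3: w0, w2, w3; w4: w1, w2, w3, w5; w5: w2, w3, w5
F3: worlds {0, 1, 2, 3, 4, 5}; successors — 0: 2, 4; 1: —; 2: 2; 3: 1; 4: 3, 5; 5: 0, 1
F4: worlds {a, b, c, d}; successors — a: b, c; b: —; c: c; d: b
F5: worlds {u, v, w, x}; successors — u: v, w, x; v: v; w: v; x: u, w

Frame correspondent (Sahlqvist): \forall x \forall y (Rxy \to Ryy) — i.e. shift-reflexivity.
F1: ✓.
F2: fails — Rw4w1 but not Rw1w1.
F3: fails — R31 but not R11.
F4: fails — Rab but not Rbb.
F5: fails — Rxw but not Rww.
Valid on: F1.

F1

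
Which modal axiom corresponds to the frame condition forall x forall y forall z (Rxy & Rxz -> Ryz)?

This is the Euclidean property; the standard corresponding axiom is 5: ◇ψ → □◇ψ.
Suppose ◇ψ→□◇ψ is valid. Take Rxy, Rxz and set V(ψ)={y}. Then ◇ψ at x, so □◇ψ at x, so ◇ψ at z, so some w with Rzw has ψ; w=y, i.e. Rzy. By symmetry of the argument, Ryz.

◇ψ → □◇ψ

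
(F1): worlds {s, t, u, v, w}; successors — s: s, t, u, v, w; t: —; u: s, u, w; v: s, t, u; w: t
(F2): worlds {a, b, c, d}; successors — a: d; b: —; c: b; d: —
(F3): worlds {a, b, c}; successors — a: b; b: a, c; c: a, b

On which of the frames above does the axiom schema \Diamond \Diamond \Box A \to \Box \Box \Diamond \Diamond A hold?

(F2)

The schema corresponds to a generalized confluence (Geach) condition: \forall x \forall y \forall z ((x R^2 y \wedge x R^2 z) \to \exists w (yRw \wedge z R^2 w)).
(F1): fails — sR²s, sR²t but no w* with sRw* and tR²w*.
(F2): satisfies the condition.
(F3): fails — aR²a, aR²a but no w with aRw and aR²w.
Valid on: (F2).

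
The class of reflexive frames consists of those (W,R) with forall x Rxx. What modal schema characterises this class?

□ψ → ψ

A defining formula is □ψ → ψ (the T axiom).
Suppose □ψ→ψ is valid. At any x set V(ψ)={w : Rxw}. Then □ψ holds at x, so ψ holds at x, i.e. Rxx.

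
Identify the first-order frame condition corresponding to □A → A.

reflexivity: ∀x Rxx

Suppose □A→A is valid. At any x set V(A)={w : Rxw}. Then □A holds at x, so A holds at x, i.e. Rxx.
Conversely, on a frame with reflexivity the schema holds at every world under every valuation.
Frame condition: ∀x Rxx.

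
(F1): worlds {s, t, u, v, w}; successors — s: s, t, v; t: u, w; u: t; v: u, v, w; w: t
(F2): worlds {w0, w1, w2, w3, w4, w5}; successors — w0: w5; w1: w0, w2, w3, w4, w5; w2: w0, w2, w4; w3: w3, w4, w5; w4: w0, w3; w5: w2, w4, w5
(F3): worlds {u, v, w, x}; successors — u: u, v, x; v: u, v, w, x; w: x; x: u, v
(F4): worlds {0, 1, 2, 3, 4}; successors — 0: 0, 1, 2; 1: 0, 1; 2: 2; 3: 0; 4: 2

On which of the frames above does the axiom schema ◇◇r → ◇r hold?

This is the axiom for transitivity; its first-order frame correspondent is ∀x ∀y ∀z (Rxy ∧ Ryz → Rxz).
(F1): fails — Rwt and Rtw but not Rww.
(F2): fails — Rw2w4 and Rw4w3 but not Rw2w3.
(F3): fails — Ruv and Rvw but not Ruw.
(F4): fails — R10 and R02 but not R12.
Valid on no frame.

none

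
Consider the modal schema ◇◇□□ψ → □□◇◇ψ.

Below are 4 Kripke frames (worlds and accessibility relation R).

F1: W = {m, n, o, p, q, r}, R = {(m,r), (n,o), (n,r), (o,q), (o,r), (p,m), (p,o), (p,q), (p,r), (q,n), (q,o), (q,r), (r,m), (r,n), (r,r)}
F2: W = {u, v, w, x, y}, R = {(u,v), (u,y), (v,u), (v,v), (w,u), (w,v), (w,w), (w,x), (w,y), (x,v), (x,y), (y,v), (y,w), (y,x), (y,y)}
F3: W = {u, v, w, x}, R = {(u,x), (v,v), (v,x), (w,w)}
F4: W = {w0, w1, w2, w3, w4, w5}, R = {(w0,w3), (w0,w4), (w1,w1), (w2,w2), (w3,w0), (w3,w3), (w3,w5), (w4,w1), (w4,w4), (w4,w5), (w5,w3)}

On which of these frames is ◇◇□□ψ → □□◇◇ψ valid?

Frame correspondent (Sahlqvist): ∀x ∀y ∀z ((xR²y ∧ xR²z) → ∃w (yR²w ∧ zR²w)) — i.e. a generalized confluence (Geach) condition.
F1: condition met.
F2: condition met.
F3: fails — vR²v, vR²x but no t with vR²t and xR²t.
F4: fails — w0R²w1, w0R²w3 but no w with w1R²w and w3R²w.

F1, F2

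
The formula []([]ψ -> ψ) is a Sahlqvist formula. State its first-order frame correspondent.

Suppose □(□ψ→ψ) is valid. Take Rxy and set V(ψ)={w : Ryw}. Then at y, □ψ holds; since □(□ψ→ψ) at x, □ψ→ψ at y, so ψ at y, i.e. Ryy.

shift-reflexivity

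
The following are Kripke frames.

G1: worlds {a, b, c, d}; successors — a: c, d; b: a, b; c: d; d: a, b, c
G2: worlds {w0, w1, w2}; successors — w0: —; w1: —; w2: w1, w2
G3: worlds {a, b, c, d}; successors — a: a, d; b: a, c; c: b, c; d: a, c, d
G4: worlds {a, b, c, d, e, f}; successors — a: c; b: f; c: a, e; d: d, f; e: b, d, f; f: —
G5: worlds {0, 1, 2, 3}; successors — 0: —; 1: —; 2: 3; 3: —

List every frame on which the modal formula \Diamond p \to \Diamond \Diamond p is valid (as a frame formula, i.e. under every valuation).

Frame correspondent (Sahlqvist): \forall x \forall y (xRy \to \exists w (y = w \wedge x R^2 w)) — i.e. a generalized confluence (Geach) condition.
G1: fails — cRd but no w with d=w and cR²w.
G2: holds.
G3: holds.
G4: fails — aRc but no w with c=w and aR²w.
G5: fails — 2R3 but no w with 3=w and 2R²w.
Valid on: G2, G3.

G2, G3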